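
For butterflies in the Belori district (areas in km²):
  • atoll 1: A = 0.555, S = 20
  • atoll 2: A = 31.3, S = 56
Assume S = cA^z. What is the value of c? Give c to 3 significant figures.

23.2

z = ln(S₂/S₁) / ln(A₂/A₁) = ln(56/20) / ln(31.3/0.555) = 1.0296 / 4.0324 = 0.2553
c = S₁ / A₁^z = 20 / 0.555^0.2553 = 20 / 0.8604 = 23.24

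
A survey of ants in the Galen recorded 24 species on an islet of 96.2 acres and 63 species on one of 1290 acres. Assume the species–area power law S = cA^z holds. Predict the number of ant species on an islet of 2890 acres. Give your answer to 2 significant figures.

z = ln(63/24) / ln(1290/96.2) = 0.9651 / 2.5960 = 0.3718
c = 24 / 96.2^0.3718 = 24 / 5.461 = 4.395
S₃ = 4.395 × 2890^0.3718 = 4.395 × 19.35 ≈ 85.03

85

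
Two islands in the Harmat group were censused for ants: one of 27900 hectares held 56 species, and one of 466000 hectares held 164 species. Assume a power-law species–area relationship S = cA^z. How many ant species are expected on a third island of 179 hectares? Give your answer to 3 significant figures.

z = ln(164/56) / ln(466000/27900) = 1.0745 / 2.8156 = 0.3816
c = 56 / 27900^0.3816 = 56 / 49.73 = 1.126
S₃ = 1.126 × 179^0.3816 = 1.126 × 7.24 ≈ 8.154

8.15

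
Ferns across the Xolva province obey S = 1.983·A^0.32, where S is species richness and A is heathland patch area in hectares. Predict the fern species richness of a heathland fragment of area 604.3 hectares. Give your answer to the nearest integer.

15

S = 1.983 × 604.3^0.32 = 1.983 × 7.762 ≈ 15.39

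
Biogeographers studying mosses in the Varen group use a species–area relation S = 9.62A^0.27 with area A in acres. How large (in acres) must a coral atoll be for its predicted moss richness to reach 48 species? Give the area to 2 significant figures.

48 = 9.62 × A^0.27  ⇒  A^0.27 = 48/9.62 = 4.99
ln A = ln(4.99) / 0.27 = 1.6074 / 0.27 = 5.9532
A = e^5.9532 ≈ 385 acres

380 acres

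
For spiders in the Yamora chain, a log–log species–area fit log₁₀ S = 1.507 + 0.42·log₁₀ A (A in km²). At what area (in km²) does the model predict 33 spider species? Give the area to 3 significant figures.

1.07 km²

33 = 32.14 × A^0.42  ⇒  A^0.42 = 33/32.14 = 1.027
ln A = ln(1.027) / 0.42 = 0.0265 / 0.42 = 0.0631
A = e^0.0631 ≈ 1.065 km²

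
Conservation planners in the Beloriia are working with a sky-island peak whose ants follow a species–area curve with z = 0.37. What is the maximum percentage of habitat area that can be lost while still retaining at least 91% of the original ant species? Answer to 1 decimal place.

Need (A_new/A_old)^0.37 = 0.91, so A_new/A_old = 0.91^(1/0.37) = 0.91^2.703
ln(A_new/A_old) = ln 0.91 / 0.37 = -0.0943 / 0.37 = -0.2549
A_new/A_old = e^-0.2549 ≈ 0.775
Fraction that can be lost = 1 − 0.775 = 0.225

22.5%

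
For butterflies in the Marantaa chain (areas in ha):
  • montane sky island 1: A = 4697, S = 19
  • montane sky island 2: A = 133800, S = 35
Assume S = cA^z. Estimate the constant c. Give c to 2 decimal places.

z = ln(S₂/S₁) / ln(A₂/A₁) = ln(35/19) / ln(133800/4697) = 0.6109 / 3.3494 = 0.1824
c = S₁ / A₁^z = 19 / 4697^0.1824 = 19 / 4.674 = 4.065

4.06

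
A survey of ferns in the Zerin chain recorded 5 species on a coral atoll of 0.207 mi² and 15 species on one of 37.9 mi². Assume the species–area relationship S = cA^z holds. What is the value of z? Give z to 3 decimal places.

0.211

Taking logs: ln S = ln c + z ln A, so z = (ln S₂ − ln S₁)/(ln A₂ − ln A₁).
z = ln(15/5) / ln(37.9/0.207) = ln(3) / ln(183.1) = 1.0986 / 5.2100 = 0.2109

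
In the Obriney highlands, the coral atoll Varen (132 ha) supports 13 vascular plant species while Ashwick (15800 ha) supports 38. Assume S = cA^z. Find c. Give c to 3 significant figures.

z = ln(S₂/S₁) / ln(A₂/A₁) = ln(38/13) / ln(15800/132) = 1.0726 / 4.7850 = 0.2242
c = S₁ / A₁^z = 13 / 132^0.2242 = 13 / 2.988 = 4.351

4.35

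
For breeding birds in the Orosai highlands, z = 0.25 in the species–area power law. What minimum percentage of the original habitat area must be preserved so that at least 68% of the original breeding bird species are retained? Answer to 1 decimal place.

Need (A_new/A_old)^0.25 = 0.68, so A_new/A_old = 0.68^(1/0.25) = 0.68^4
ln(A_new/A_old) = ln 0.68 / 0.25 = -0.3857 / 0.25 = -1.5426
A_new/A_old = e^-1.5426 ≈ 0.2138

21.4%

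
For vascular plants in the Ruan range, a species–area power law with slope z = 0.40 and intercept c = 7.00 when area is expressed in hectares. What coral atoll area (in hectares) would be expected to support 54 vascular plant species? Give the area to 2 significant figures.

170 hectares

54 = 7 × A^0.4  ⇒  A^0.4 = 54/7 = 7.714
ln A = ln(7.714) / 0.4 = 2.0431 / 0.4 = 5.1077
A = e^5.1077 ≈ 165.3 hectares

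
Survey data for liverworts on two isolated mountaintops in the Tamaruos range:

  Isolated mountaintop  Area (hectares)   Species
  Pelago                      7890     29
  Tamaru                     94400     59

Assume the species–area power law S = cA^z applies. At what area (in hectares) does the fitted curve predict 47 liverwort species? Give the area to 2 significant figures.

z = ln(59/29) / ln(94400/7890) = 0.7102 / 2.4819 = 0.2862
c = 29 / 7890^0.2862 = 29 / 13.04 = 2.224
A = (47/2.224)^(1/0.2862) ⇒ ln A = ln(21.13)/0.2862 = 10.6607
A = e^10.6607 ≈ 42646 hectares

43000 hectares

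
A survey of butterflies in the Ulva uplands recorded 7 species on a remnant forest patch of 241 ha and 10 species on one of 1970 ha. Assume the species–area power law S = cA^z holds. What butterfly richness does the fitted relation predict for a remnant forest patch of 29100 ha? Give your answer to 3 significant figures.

15.8

z = ln(10/7) / ln(1970/241) = 0.3567 / 2.1010 = 0.1698
c = 7 / 241^0.1698 = 7 / 2.537 = 2.759
S₃ = 2.759 × 29100^0.1698 = 2.759 × 5.725 ≈ 15.8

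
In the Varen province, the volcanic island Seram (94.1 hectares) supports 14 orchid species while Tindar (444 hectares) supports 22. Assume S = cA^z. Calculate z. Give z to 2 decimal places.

Taking logs: ln S = ln c + z ln A, so z = (ln S₂ − ln S₁)/(ln A₂ − ln A₁).
z = ln(22/14) / ln(444/94.1) = ln(1.571) / ln(4.718) = 0.4520 / 1.5515 = 0.2913

0.29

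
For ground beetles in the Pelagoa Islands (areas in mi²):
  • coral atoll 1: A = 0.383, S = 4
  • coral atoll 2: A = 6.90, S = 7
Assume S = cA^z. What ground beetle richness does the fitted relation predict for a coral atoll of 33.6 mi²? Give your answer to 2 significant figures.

z = ln(7/4) / ln(6.9/0.383) = 0.5596 / 2.8912 = 0.1936
c = 4 / 0.383^0.1936 = 4 / 0.8305 = 4.817
S₃ = 4.817 × 33.6^0.1936 = 4.817 × 1.974 ≈ 9.51

9.5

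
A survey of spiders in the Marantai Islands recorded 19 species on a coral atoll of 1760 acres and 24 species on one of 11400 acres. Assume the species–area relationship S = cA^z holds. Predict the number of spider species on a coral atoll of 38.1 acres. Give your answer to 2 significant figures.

12

z = ln(24/19) / ln(11400/1760) = 0.2336 / 1.8683 = 0.1250
c = 19 / 1760^0.1250 = 19 / 2.546 = 7.463
S₃ = 7.463 × 38.1^0.1250 = 7.463 × 1.576 ≈ 11.77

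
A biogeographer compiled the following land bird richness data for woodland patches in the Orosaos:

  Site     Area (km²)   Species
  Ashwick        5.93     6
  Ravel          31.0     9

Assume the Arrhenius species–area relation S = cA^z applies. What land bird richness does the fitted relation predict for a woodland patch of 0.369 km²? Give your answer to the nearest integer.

z = ln(9/6) / ln(31/5.93) = 0.4055 / 1.6540 = 0.2451
c = 6 / 5.93^0.2451 = 6 / 1.547 = 3.878
S₃ = 3.878 × 0.369^0.2451 = 3.878 × 0.7832 ≈ 3.037

3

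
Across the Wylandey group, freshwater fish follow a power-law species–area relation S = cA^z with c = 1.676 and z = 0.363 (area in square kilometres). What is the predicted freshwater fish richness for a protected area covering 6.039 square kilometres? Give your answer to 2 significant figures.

S = 1.676 × 6.039^0.363
ln S = ln 1.676 + 0.363 × ln 6.039 = 0.5164 + 0.363 × 1.7982 = 1.1692
S = e^1.1692 ≈ 3.219

3.2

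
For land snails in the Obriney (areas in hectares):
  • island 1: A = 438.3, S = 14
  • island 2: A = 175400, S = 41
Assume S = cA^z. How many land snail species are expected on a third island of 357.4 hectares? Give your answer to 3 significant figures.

13.5

z = ln(41/14) / ln(175400/438.3) = 1.0745 / 5.9919 = 0.1793
c = 14 / 438.3^0.1793 = 14 / 2.977 = 4.703
S₃ = 4.703 × 357.4^0.1793 = 4.703 × 2.87 ≈ 13.5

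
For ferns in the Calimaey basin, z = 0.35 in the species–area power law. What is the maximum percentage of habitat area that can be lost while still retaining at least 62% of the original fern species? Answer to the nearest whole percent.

Need (A_new/A_old)^0.35 = 0.62, so A_new/A_old = 0.62^(1/0.35) = 0.62^2.857
ln(A_new/A_old) = ln 0.62 / 0.35 = -0.4780 / 0.35 = -1.3658
A_new/A_old = e^-1.3658 ≈ 0.2552
Fraction that can be lost = 1 − 0.2552 = 0.7448

74%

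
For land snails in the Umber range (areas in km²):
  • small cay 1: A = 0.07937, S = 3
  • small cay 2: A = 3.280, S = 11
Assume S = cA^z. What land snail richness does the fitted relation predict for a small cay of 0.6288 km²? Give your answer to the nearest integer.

6

z = ln(11/3) / ln(3.28/0.07937) = 1.2993 / 3.7215 = 0.3491
c = 3 / 0.07937^0.3491 = 3 / 0.4129 = 7.266
S₃ = 7.266 × 0.6288^0.3491 = 7.266 × 0.8505 ≈ 6.179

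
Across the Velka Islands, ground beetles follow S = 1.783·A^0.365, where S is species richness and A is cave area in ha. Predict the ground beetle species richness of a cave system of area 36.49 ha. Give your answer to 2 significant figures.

6.6

S = 1.783 × 36.49^0.365
ln S = ln 1.783 + 0.365 × ln 36.49 = 0.5783 + 0.365 × 3.5970 = 1.8912
S = e^1.8912 ≈ 6.627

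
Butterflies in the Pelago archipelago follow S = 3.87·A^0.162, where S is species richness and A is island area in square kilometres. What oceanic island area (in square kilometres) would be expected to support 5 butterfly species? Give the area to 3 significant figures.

5 = 3.87 × A^0.162  ⇒  A^0.162 = 5/3.87 = 1.292
ln A = ln(1.292) / 0.162 = 0.2562 / 0.162 = 1.5814
A = e^1.5814 ≈ 4.862 square kilometres

4.86 square kilometres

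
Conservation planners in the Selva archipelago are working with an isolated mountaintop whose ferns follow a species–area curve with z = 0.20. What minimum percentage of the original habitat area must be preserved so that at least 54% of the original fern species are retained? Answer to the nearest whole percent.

5%

Need (A_new/A_old)^0.2 = 0.54, so A_new/A_old = 0.54^(1/0.2) = 0.54^5
ln(A_new/A_old) = ln 0.54 / 0.2 = -0.6162 / 0.2 = -3.0809
A_new/A_old = e^-3.0809 ≈ 0.04592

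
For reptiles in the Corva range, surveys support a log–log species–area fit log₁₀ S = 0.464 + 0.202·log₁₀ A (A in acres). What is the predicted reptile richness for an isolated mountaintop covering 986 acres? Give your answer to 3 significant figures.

11.7

S = 2.911 × 986^0.202
ln S = ln 2.911 + 0.202 × ln 986 = 1.0684 + 0.202 × 6.8937 = 2.4609
S = e^2.4609 ≈ 11.72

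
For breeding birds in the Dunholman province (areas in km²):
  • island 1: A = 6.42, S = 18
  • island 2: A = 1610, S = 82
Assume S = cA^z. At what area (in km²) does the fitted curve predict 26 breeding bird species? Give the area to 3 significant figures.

z = ln(82/18) / ln(1610/6.42) = 1.5163 / 5.5246 = 0.2745
c = 18 / 6.42^0.2745 = 18 / 1.666 = 10.81
A = (26/10.81)^(1/0.2745) ⇒ ln A = ln(2.406)/0.2745 = 3.1992
A = e^3.1992 ≈ 24.51 km²

24.5 km²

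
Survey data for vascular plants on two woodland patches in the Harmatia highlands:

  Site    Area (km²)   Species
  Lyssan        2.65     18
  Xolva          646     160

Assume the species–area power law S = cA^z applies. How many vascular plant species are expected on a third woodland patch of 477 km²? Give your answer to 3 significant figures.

142

z = ln(160/18) / ln(646/2.65) = 2.1848 / 5.4962 = 0.3975
c = 18 / 2.65^0.3975 = 18 / 1.473 = 12.22
S₃ = 12.22 × 477^0.3975 = 12.22 × 11.61 ≈ 141.8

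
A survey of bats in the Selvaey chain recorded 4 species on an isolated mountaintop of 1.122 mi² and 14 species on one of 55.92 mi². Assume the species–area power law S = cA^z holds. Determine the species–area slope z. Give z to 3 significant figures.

Taking logs: ln S = ln c + z ln A, so z = (ln S₂ − ln S₁)/(ln A₂ − ln A₁).
z = ln(14/4) / ln(55.92/1.122) = ln(3.5) / ln(49.84) = 1.2528 / 3.9088 = 0.3205

0.320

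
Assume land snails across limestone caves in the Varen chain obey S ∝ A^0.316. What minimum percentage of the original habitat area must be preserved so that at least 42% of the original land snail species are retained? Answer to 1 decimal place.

Need (A_new/A_old)^0.316 = 0.42, so A_new/A_old = 0.42^(1/0.316) = 0.42^3.165
ln(A_new/A_old) = ln 0.42 / 0.316 = -0.8675 / 0.316 = -2.7453
A_new/A_old = e^-2.7453 ≈ 0.06423

6.4%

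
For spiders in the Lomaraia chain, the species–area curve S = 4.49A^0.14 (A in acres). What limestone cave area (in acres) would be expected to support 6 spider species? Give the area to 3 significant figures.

6 = 4.49 × A^0.14  ⇒  A^0.14 = 6/4.49 = 1.336
ln A = ln(1.336) / 0.14 = 0.2899 / 0.14 = 2.0708
A = e^2.0708 ≈ 7.931 acres

7.93 acres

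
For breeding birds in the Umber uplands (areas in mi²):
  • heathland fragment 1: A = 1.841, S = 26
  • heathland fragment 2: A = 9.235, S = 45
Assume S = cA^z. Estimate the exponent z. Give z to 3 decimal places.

0.340

Taking logs: ln S = ln c + z ln A, so z = (ln S₂ − ln S₁)/(ln A₂ − ln A₁).
z = ln(45/26) / ln(9.235/1.841) = ln(1.731) / ln(5.016) = 0.5486 / 1.6127 = 0.3402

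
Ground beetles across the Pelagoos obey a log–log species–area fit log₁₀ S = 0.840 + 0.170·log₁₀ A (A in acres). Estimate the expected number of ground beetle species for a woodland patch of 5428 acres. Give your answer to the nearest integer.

30

S = 6.918 × 5428^0.17
ln S = ln 6.918 + 0.17 × ln 5428 = 1.9342 + 0.17 × 8.5993 = 3.3961
S = e^3.3961 ≈ 29.85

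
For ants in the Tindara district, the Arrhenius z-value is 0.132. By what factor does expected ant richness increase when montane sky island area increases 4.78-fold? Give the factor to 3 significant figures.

1.23

S₂/S₁ = (A₂/A₁)^z = 4.78^0.132
ln(S₂/S₁) = 0.132 × ln 4.78 = 0.132 × 1.5644 = 0.2065
S₂/S₁ = e^0.2065 ≈ 1.229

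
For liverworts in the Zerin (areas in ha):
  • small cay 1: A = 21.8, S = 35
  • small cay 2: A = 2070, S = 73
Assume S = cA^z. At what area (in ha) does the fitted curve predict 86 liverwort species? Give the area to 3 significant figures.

5710 ha

z = ln(73/35) / ln(2070/21.8) = 0.7351 / 4.5534 = 0.1614
c = 35 / 21.8^0.1614 = 35 / 1.645 = 21.28
A = (86/21.28)^(1/0.1614) ⇒ ln A = ln(4.041)/0.1614 = 8.6505
A = e^8.6505 ≈ 5713 ha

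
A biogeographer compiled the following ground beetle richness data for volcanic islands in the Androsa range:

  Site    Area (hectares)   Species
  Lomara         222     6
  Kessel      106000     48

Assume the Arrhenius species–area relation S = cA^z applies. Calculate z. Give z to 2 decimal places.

Taking logs: ln S = ln c + z ln A, so z = (ln S₂ − ln S₁)/(ln A₂ − ln A₁).
z = ln(48/6) / ln(106000/222) = ln(8) / ln(477.5) = 2.0794 / 6.1685 = 0.3371

0.34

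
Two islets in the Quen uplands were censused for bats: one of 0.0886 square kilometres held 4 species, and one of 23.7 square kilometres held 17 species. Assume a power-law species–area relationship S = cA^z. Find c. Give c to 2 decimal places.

7.49

z = ln(S₂/S₁) / ln(A₂/A₁) = ln(17/4) / ln(23.7/0.0886) = 1.4469 / 5.5891 = 0.2589
c = S₁ / A₁^z = 4 / 0.0886^0.2589 = 4 / 0.534 = 7.491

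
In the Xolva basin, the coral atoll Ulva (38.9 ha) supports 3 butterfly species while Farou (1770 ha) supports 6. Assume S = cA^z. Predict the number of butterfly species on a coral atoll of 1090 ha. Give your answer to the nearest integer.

z = ln(6/3) / ln(1770/38.9) = 0.6931 / 3.8177 = 0.1816
c = 3 / 38.9^0.1816 = 3 / 1.944 = 1.543
S₃ = 1.543 × 1090^0.1816 = 1.543 × 3.56 ≈ 5.494

5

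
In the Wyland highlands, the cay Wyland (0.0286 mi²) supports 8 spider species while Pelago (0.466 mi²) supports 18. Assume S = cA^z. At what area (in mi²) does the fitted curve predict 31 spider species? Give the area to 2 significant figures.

z = ln(18/8) / ln(0.466/0.0286) = 0.8109 / 2.7908 = 0.2906
c = 8 / 0.0286^0.2906 = 8 / 0.356 = 22.47
A = (31/22.47)^(1/0.2906) ⇒ ln A = ln(1.38)/0.2906 = 1.1073
A = e^1.1073 ≈ 3.026 mi²

3.0 mi²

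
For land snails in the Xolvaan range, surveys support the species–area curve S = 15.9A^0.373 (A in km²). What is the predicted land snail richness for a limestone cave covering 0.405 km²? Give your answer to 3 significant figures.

11.3

S = 15.9 × 0.405^0.373
ln S = ln 15.9 + 0.373 × ln 0.405 = 2.7663 + 0.373 × -0.9039 = 2.4292
S = e^2.4292 ≈ 11.35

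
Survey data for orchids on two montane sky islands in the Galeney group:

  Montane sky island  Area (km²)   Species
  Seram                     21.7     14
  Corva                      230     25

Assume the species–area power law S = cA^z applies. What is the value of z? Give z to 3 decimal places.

Taking logs: ln S = ln c + z ln A, so z = (ln S₂ − ln S₁)/(ln A₂ − ln A₁).
z = ln(25/14) / ln(230/21.7) = ln(1.786) / ln(10.6) = 0.5798 / 2.3608 = 0.2456

0.246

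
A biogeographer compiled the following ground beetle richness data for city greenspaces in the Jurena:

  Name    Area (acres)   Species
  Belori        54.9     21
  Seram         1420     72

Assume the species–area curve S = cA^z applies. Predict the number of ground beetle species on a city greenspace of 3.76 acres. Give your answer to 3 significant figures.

7.61

z = ln(72/21) / ln(1420/54.9) = 1.2321 / 3.2529 = 0.3788
c = 21 / 54.9^0.3788 = 21 / 4.56 = 4.606
S₃ = 4.606 × 3.76^0.3788 = 4.606 × 1.651 ≈ 7.606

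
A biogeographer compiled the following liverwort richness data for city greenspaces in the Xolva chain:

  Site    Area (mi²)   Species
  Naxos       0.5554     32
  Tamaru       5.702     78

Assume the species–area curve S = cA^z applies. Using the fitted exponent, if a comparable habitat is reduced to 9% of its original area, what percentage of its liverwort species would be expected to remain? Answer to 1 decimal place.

39.8%

z = ln(78/32) / ln(5.702/0.5554) = 0.8910 / 2.3289 = 0.3826
S_new/S_old = (A_new/A_old)^z = 0.09^0.3826 = exp(0.3826 × -2.4079) = 0.398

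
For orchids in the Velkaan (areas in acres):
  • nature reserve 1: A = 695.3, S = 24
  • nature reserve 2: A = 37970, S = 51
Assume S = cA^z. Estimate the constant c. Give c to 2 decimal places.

6.99

z = ln(S₂/S₁) / ln(A₂/A₁) = ln(51/24) / ln(37970/695.3) = 0.7538 / 4.0002 = 0.1884
c = S₁ / A₁^z = 24 / 695.3^0.1884 = 24 / 3.432 = 6.993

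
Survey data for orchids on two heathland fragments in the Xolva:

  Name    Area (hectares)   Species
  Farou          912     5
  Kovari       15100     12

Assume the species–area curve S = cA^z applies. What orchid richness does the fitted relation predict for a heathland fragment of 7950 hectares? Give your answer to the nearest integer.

10

z = ln(12/5) / ln(15100/912) = 0.8755 / 2.8068 = 0.3119
c = 5 / 912^0.3119 = 5 / 8.38 = 0.5967
S₃ = 0.5967 × 7950^0.3119 = 0.5967 × 16.46 ≈ 9.824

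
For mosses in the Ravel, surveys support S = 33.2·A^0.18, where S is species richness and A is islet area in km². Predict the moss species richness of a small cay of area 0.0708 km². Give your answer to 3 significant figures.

20.6

S = 33.2 × 0.0708^0.18
ln S = ln 33.2 + 0.18 × ln 0.0708 = 3.5025 + 0.18 × -2.6479 = 3.0259
S = e^3.0259 ≈ 20.61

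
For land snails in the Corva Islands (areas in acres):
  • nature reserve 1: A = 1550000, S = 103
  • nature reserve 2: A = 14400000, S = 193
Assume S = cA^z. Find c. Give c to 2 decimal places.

1.86

z = ln(S₂/S₁) / ln(A₂/A₁) = ln(193/103) / ln(14400000/1550000) = 0.6280 / 2.2290 = 0.2817
c = S₁ / A₁^z = 103 / 1550000^0.2817 = 103 / 55.46 = 1.857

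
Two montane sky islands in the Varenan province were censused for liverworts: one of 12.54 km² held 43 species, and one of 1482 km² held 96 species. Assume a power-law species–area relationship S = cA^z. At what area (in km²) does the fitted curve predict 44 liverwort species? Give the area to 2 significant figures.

z = ln(96/43) / ln(1482/12.54) = 0.8031 / 4.7722 = 0.1683
c = 43 / 12.54^0.1683 = 43 / 1.531 = 28.09
A = (44/28.09)^(1/0.1683) ⇒ ln A = ln(1.566)/0.1683 = 2.6655
A = e^2.6655 ≈ 14.38 km²

14 km²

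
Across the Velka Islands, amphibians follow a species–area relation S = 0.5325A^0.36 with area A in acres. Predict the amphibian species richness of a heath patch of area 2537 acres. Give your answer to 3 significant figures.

8.95

S = 0.5325 × 2537^0.36
ln S = ln 0.5325 + 0.36 × ln 2537 = -0.6302 + 0.36 × 7.8387 = 2.1918
S = e^2.1918 ≈ 8.951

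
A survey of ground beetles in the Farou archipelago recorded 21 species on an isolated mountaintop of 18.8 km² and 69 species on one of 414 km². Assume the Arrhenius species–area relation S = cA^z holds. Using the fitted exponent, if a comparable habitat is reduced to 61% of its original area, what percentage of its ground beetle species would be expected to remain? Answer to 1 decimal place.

z = ln(69/21) / ln(414/18.8) = 1.1896 / 3.0920 = 0.3847
S_new/S_old = (A_new/A_old)^z = 0.61^0.3847 = exp(0.3847 × -0.4943) = 0.8268

82.7%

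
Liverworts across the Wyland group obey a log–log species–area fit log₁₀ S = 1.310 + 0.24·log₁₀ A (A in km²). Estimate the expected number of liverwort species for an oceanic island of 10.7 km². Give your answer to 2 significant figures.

S = 20.42 × 10.7^0.24
ln S = ln 20.42 + 0.24 × ln 10.7 = 3.0164 + 0.24 × 2.3702 = 3.5852
S = e^3.5852 ≈ 36.06

36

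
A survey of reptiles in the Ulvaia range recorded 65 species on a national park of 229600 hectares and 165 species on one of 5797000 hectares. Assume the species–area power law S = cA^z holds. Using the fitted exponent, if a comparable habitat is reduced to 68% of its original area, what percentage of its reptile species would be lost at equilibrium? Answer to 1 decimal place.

10.5%

z = ln(165/65) / ln(5797000/229600) = 0.9316 / 3.2288 = 0.2885
S_new/S_old = (A_new/A_old)^z = 0.68^0.2885 = exp(0.2885 × -0.3857) = 0.8947
Fraction lost = 1 − 0.8947 = 0.1053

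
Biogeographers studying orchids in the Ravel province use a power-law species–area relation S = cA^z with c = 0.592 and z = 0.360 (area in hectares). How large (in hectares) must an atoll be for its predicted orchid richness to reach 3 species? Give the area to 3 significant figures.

90.7 hectares

3 = 0.592 × A^0.36  ⇒  A^0.36 = 3/0.592 = 5.068
ln A = ln(5.068) / 0.36 = 1.6229 / 0.36 = 4.5079
A = e^4.5079 ≈ 90.74 hectares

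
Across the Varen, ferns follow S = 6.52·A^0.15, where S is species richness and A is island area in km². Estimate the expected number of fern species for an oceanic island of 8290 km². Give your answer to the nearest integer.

S = 6.52 × 8290^0.15 = 6.52 × 3.871 ≈ 25.24

25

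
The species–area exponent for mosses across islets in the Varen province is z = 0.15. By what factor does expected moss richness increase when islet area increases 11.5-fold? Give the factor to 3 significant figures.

S₂/S₁ = (A₂/A₁)^z = 11.5^0.15
ln(S₂/S₁) = 0.15 × ln 11.5 = 0.15 × 2.4423 = 0.3664
S₂/S₁ = e^0.3664 ≈ 1.442

1.44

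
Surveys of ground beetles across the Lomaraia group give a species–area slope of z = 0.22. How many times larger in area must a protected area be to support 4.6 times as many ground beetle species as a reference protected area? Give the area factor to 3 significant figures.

(A₂/A₁)^0.22 = 4.6, so A₂/A₁ = 4.6^(1/0.22) = 4.6^4.545
ln(A₂/A₁) = ln 4.6 / 0.22 = 1.5261 / 0.22 = 6.9366
A₂/A₁ = e^6.9366 ≈ 1029

1030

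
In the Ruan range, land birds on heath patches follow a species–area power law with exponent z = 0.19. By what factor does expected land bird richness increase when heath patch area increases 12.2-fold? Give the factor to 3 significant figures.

S₂/S₁ = (A₂/A₁)^z = 12.2^0.19
ln(S₂/S₁) = 0.19 × ln 12.2 = 0.19 × 2.5014 = 0.4753
S₂/S₁ = e^0.4753 ≈ 1.608

1.61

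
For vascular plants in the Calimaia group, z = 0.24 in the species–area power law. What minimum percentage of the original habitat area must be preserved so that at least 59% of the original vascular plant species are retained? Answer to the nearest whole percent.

11%

Need (A_new/A_old)^0.24 = 0.59, so A_new/A_old = 0.59^(1/0.24) = 0.59^4.167
ln(A_new/A_old) = ln 0.59 / 0.24 = -0.5276 / 0.24 = -2.1985
A_new/A_old = e^-2.1985 ≈ 0.111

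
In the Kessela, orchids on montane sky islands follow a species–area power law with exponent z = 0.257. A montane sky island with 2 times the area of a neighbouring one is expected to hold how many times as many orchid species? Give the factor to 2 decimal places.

S₂/S₁ = (A₂/A₁)^z = 2^0.257
ln(S₂/S₁) = 0.257 × ln 2 = 0.257 × 0.6931 = 0.1781
S₂/S₁ = e^0.1781 ≈ 1.195

1.19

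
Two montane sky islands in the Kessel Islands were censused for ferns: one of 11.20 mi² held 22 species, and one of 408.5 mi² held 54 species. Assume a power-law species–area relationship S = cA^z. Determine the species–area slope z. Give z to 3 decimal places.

0.250

Taking logs: ln S = ln c + z ln A, so z = (ln S₂ − ln S₁)/(ln A₂ − ln A₁).
z = ln(54/22) / ln(408.5/11.2) = ln(2.455) / ln(36.47) = 0.8979 / 3.5966 = 0.2497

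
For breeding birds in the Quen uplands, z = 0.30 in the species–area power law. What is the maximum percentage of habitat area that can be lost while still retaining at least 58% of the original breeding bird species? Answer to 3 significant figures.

Need (A_new/A_old)^0.3 = 0.58, so A_new/A_old = 0.58^(1/0.3) = 0.58^3.333
ln(A_new/A_old) = ln 0.58 / 0.3 = -0.5447 / 0.3 = -1.8158
A_new/A_old = e^-1.8158 ≈ 0.1627
Fraction that can be lost = 1 − 0.1627 = 0.8373

83.7%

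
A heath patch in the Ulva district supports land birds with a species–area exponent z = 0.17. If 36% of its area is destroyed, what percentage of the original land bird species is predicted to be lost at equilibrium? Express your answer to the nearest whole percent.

S_new/S_old = (A_new/A_old)^z = 0.64^0.17
= exp(0.17 × ln 0.64) = exp(0.17 × -0.4463) = exp(-0.0759) ≈ 0.9269
Fraction lost = 1 − 0.9269 = 0.07306

7%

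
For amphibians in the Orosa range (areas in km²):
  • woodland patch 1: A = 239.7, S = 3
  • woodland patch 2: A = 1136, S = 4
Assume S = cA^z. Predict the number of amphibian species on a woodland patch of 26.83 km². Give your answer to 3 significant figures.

2.00

z = ln(4/3) / ln(1136/239.7) = 0.2877 / 1.5559 = 0.1849
c = 3 / 239.7^0.1849 = 3 / 2.754 = 1.089
S₃ = 1.089 × 26.83^0.1849 = 1.089 × 1.837 ≈ 2.001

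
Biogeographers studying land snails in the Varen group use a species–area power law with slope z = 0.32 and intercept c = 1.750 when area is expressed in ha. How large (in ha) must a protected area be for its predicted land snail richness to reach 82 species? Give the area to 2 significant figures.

82 = 1.75 × A^0.32  ⇒  A^0.32 = 82/1.75 = 46.86
ln A = ln(46.86) / 0.32 = 3.8471 / 0.32 = 12.0222
A = e^12.0222 ≈ 166408 ha

170000 ha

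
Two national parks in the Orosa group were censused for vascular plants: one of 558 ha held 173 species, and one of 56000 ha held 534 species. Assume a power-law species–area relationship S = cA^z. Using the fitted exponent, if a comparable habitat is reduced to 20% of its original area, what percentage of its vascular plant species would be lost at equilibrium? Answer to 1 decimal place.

32.5%

z = ln(534/173) / ln(56000/558) = 1.1271 / 4.6087 = 0.2446
S_new/S_old = (A_new/A_old)^z = 0.2^0.2446 = exp(0.2446 × -1.6094) = 0.6746
Fraction lost = 1 − 0.6746 = 0.3254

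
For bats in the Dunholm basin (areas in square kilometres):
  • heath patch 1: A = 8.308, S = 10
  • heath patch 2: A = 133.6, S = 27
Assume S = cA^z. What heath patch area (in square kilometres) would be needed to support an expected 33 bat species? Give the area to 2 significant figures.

z = ln(27/10) / ln(133.6/8.308) = 0.9933 / 2.7776 = 0.3576
c = 10 / 8.308^0.3576 = 10 / 2.132 = 4.69
A = (33/4.69)^(1/0.3576) ⇒ ln A = ln(7.036)/0.3576 = 5.4560
A = e^5.4560 ≈ 234.2 square kilometres

230 square kilometres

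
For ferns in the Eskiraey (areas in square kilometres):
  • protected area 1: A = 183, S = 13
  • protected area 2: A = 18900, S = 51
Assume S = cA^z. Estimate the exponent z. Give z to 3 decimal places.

0.295

Taking logs: ln S = ln c + z ln A, so z = (ln S₂ − ln S₁)/(ln A₂ − ln A₁).
z = ln(51/13) / ln(18900/183) = ln(3.923) / ln(103.3) = 1.3669 / 4.6374 = 0.2947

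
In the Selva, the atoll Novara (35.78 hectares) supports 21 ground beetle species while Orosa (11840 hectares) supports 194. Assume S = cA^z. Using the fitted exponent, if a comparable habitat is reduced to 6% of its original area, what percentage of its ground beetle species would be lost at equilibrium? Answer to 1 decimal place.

z = ln(194/21) / ln(11840/35.78) = 2.2233 / 5.8018 = 0.3832
S_new/S_old = (A_new/A_old)^z = 0.06^0.3832 = exp(0.3832 × -2.8134) = 0.3402
Fraction lost = 1 − 0.3402 = 0.6598

66.0%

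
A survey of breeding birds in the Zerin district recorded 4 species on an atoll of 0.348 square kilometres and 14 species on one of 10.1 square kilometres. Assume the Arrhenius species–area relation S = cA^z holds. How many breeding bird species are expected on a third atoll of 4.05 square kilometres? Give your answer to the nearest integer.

10

z = ln(14/4) / ln(10.1/0.348) = 1.2528 / 3.3681 = 0.3720
c = 4 / 0.348^0.3720 = 4 / 0.6753 = 5.923
S₃ = 5.923 × 4.05^0.3720 = 5.923 × 1.682 ≈ 9.966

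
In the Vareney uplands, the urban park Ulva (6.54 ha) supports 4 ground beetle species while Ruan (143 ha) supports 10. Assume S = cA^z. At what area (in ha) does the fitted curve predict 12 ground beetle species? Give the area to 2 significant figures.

z = ln(10/4) / ln(143/6.54) = 0.9163 / 3.0849 = 0.2970
c = 4 / 6.54^0.2970 = 4 / 1.747 = 2.29
A = (12/2.29)^(1/0.2970) ⇒ ln A = ln(5.24)/0.2970 = 5.5767
A = e^5.5767 ≈ 264.2 ha

260 ha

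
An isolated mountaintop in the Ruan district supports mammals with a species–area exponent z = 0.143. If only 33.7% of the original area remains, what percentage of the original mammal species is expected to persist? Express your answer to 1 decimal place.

85.6%

S_new/S_old = (A_new/A_old)^z = 0.337^0.143
= exp(0.143 × ln 0.337) = exp(0.143 × -1.0877) = exp(-0.1555) ≈ 0.856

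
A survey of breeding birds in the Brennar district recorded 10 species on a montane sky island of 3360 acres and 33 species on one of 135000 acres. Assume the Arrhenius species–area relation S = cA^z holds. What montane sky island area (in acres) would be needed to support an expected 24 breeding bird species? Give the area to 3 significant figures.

50400 acres

z = ln(33/10) / ln(135000/3360) = 1.1939 / 3.6933 = 0.3233
c = 10 / 3360^0.3233 = 10 / 13.8 = 0.7245
A = (24/0.7245)^(1/0.3233) ⇒ ln A = ln(33.12)/0.3233 = 10.8279
A = e^10.8279 ≈ 50408 acres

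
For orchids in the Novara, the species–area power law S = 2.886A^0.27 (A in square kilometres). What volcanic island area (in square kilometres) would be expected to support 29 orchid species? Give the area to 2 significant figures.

5100 square kilometres

29 = 2.886 × A^0.27  ⇒  A^0.27 = 29/2.886 = 10.05
ln A = ln(10.05) / 0.27 = 2.3074 / 0.27 = 8.5460
A = e^8.5460 ≈ 5146 square kilometres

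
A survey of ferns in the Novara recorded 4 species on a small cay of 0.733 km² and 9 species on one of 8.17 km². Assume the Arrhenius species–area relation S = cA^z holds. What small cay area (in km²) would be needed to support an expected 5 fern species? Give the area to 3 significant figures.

z = ln(9/4) / ln(8.17/0.733) = 0.8109 / 2.4111 = 0.3363
c = 4 / 0.733^0.3363 = 4 / 0.9008 = 4.44
A = (5/4.44)^(1/0.3363) ⇒ ln A = ln(1.126)/0.3363 = 0.3528
A = e^0.3528 ≈ 1.423 km²

1.42 km²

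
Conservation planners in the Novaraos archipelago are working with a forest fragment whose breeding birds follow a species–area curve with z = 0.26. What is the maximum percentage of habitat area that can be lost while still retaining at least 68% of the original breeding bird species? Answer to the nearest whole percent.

Need (A_new/A_old)^0.26 = 0.68, so A_new/A_old = 0.68^(1/0.26) = 0.68^3.846
ln(A_new/A_old) = ln 0.68 / 0.26 = -0.3857 / 0.26 = -1.4833
A_new/A_old = e^-1.4833 ≈ 0.2269
Fraction that can be lost = 1 − 0.2269 = 0.7731

77%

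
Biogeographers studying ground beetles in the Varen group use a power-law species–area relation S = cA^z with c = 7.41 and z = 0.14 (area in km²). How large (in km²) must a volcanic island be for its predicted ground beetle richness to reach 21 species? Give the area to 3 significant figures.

21 = 7.41 × A^0.14  ⇒  A^0.14 = 21/7.41 = 2.834
ln A = ln(2.834) / 0.14 = 1.0417 / 0.14 = 7.4407
A = e^7.4407 ≈ 1704 km²

1700 km²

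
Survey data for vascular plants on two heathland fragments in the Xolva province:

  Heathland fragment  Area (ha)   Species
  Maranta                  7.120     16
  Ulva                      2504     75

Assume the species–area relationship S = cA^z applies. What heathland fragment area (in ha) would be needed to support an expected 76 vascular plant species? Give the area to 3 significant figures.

2630 ha

z = ln(75/16) / ln(2504/7.12) = 1.5449 / 5.8627 = 0.2635
c = 16 / 7.12^0.2635 = 16 / 1.677 = 9.539
A = (76/9.539)^(1/0.2635) ⇒ ln A = ln(7.968)/0.2635 = 7.8759
A = e^7.8759 ≈ 2633 ha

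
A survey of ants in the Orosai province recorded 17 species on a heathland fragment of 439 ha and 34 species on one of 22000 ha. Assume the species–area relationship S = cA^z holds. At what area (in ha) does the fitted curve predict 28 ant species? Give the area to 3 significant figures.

7350 ha

z = ln(34/17) / ln(22000/439) = 0.6931 / 3.9143 = 0.1771
c = 17 / 439^0.1771 = 17 / 2.937 = 5.788
A = (28/5.788)^(1/0.1771) ⇒ ln A = ln(4.838)/0.1771 = 8.9024
A = e^8.9024 ≈ 7349 ha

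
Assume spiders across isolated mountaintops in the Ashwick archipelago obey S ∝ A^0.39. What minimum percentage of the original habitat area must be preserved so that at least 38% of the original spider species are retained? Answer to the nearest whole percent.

8%

Need (A_new/A_old)^0.39 = 0.38, so A_new/A_old = 0.38^(1/0.39) = 0.38^2.564
ln(A_new/A_old) = ln 0.38 / 0.39 = -0.9676 / 0.39 = -2.4810
A_new/A_old = e^-2.4810 ≈ 0.08366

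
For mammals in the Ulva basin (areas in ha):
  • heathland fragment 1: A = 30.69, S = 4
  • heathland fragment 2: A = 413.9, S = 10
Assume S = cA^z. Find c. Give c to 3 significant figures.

1.20

z = ln(S₂/S₁) / ln(A₂/A₁) = ln(10/4) / ln(413.9/30.69) = 0.9163 / 2.6017 = 0.3522
c = S₁ / A₁^z = 4 / 30.69^0.3522 = 4 / 3.34 = 1.198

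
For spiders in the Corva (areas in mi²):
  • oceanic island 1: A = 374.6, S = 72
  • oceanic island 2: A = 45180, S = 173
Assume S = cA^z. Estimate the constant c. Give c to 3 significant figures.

24.4

z = ln(S₂/S₁) / ln(A₂/A₁) = ln(173/72) / ln(45180/374.6) = 0.8766 / 4.7926 = 0.1829
c = S₁ / A₁^z = 72 / 374.6^0.1829 = 72 / 2.956 = 24.36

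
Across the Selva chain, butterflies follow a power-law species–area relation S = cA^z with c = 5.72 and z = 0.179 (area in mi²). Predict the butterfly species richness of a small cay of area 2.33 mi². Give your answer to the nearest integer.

7 species

S = 5.72 × 2.33^0.179 = 5.72 × 1.163 ≈ 6.655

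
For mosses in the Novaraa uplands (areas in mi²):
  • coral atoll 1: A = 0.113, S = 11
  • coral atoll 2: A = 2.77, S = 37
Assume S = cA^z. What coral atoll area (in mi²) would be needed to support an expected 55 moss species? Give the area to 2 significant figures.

z = ln(37/11) / ln(2.77/0.113) = 1.2130 / 3.1992 = 0.3792
c = 11 / 0.113^0.3792 = 11 / 0.4375 = 25.14
A = (55/25.14)^(1/0.3792) ⇒ ln A = ln(2.187)/0.3792 = 2.0643
A = e^2.0643 ≈ 7.88 mi²

7.9 mi²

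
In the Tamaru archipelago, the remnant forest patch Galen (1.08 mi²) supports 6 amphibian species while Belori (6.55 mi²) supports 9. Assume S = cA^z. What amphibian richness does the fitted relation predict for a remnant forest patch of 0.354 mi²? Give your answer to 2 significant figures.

z = ln(9/6) / ln(6.55/1.08) = 0.4055 / 1.8025 = 0.2249
c = 6 / 1.08^0.2249 = 6 / 1.017 = 5.897
S₃ = 5.897 × 0.354^0.2249 = 5.897 × 0.7917 ≈ 4.669

4.7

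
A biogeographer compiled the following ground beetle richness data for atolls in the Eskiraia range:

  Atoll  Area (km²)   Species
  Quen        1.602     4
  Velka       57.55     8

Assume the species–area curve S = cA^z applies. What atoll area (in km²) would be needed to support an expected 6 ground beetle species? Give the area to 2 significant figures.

z = ln(8/4) / ln(57.55/1.602) = 0.6931 / 3.5814 = 0.1935
c = 4 / 1.602^0.1935 = 4 / 1.095 = 3.651
A = (6/3.651)^(1/0.1935) ⇒ ln A = ln(1.643)/0.1935 = 2.5662
A = e^2.5662 ≈ 13.02 km²

13 km²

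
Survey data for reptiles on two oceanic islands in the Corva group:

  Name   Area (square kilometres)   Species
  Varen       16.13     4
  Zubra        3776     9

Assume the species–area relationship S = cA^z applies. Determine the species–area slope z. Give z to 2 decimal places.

0.15

Taking logs: ln S = ln c + z ln A, so z = (ln S₂ − ln S₁)/(ln A₂ − ln A₁).
z = ln(9/4) / ln(3776/16.13) = ln(2.25) / ln(234.1) = 0.8109 / 5.4557 = 0.1486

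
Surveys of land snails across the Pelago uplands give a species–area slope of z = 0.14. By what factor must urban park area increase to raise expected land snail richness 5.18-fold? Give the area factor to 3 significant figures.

(A₂/A₁)^0.14 = 5.18, so A₂/A₁ = 5.18^(1/0.14) = 5.18^7.143
ln(A₂/A₁) = ln 5.18 / 0.14 = 1.6448 / 0.14 = 11.7486
A₂/A₁ = e^11.7486 ≈ 126577

127000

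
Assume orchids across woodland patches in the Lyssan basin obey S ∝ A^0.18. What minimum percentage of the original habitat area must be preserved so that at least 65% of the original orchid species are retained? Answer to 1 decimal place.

Need (A_new/A_old)^0.18 = 0.65, so A_new/A_old = 0.65^(1/0.18) = 0.65^5.556
ln(A_new/A_old) = ln 0.65 / 0.18 = -0.4308 / 0.18 = -2.3932
A_new/A_old = e^-2.3932 ≈ 0.09133

9.1%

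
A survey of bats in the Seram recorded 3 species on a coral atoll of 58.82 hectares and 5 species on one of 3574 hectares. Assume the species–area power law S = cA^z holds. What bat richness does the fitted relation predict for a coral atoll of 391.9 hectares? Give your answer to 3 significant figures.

z = ln(5/3) / ln(3574/58.82) = 0.5108 / 4.1070 = 0.1244
c = 3 / 58.82^0.1244 = 3 / 1.66 = 1.807
S₃ = 1.807 × 391.9^0.1244 = 1.807 × 2.102 ≈ 3.798

3.80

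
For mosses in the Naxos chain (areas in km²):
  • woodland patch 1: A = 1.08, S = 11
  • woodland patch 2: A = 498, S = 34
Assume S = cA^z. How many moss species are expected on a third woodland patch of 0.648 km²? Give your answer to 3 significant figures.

10.0

z = ln(34/11) / ln(498/1.08) = 1.1285 / 6.1336 = 0.1840
c = 11 / 1.08^0.1840 = 11 / 1.014 = 10.85
S₃ = 10.85 × 0.648^0.1840 = 10.85 × 0.9233 ≈ 10.01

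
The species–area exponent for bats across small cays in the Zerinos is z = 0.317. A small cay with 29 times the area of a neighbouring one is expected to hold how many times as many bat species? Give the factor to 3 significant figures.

2.91

S₂/S₁ = (A₂/A₁)^z = 29^0.317
ln(S₂/S₁) = 0.317 × ln 29 = 0.317 × 3.3673 = 1.0674
S₂/S₁ = e^1.0674 ≈ 2.908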